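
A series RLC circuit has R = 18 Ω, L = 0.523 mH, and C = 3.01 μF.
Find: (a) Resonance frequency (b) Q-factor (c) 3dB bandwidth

Step 1 — Resonance: ω₀ = 1/√(LC) = 1/√(0.000523·3.01e-06) = 2.52e+04 rad/s.
Step 2 — f₀ = ω₀/(2π) = 4011 Hz.
Step 3 — Series Q: Q = ω₀L/R = 2.52e+04·0.000523/18 = 0.7323.
Step 4 — Bandwidth: Δω = ω₀/Q = 3.442e+04 rad/s; BW = Δω/(2π) = 5478 Hz.

(a) f₀ = 4011 Hz  (b) Q = 0.7323  (c) BW = 5478 Hz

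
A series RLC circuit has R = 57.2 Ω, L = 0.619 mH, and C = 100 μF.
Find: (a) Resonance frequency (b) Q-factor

Step 1 — Resonance condition Im(Z)=0 gives ω₀ = 1/√(LC).
Step 2 — ω₀ = 1/√(0.000619·0.0001) = 4019 rad/s.
Step 3 — f₀ = ω₀/(2π) = 639.7 Hz.
Step 4 — Series Q: Q = ω₀L/R = 4019·0.000619/57.2 = 0.0435.

(a) f₀ = 639.7 Hz  (b) Q = 0.0435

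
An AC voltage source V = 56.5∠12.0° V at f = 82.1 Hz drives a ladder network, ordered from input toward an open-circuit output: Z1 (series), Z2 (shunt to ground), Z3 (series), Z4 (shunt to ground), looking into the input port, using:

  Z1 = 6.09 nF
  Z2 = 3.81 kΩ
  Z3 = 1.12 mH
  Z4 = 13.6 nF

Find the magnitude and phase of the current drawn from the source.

Step 1 — Angular frequency: ω = 2π·f = 2π·82.1 = 515.8 rad/s.
Step 2 — Component impedances:
  Z1: Z = 1/(jωC) = -j/(ω·C) = 0 - j3.183e+05 Ω
  Z2: Z = R = 3810 Ω
  Z3: Z = jωL = j·515.8·0.00112 = 0 + j0.5778 Ω
  Z4: Z = 1/(jωC) = -j/(ω·C) = 0 - j1.425e+05 Ω
Step 3 — Ladder network (open output): work backward from the far end, alternating series and parallel combinations. Z_in = 3807 - j3.184e+05 Ω = 3.184e+05∠-89.3° Ω.
Step 4 — Source phasor: V = 56.5∠12.0° V = 55.27 + j11.75 V.
Step 5 — Ohm's law: I = V / Z_total = (55.27 + j11.75) / (3807 - j3.184e+05) = -3.481e-05 + j0.000174 A.
Step 6 — Convert to polar: |I| = 0.0001774 A, ∠I = 101.3°.

I = 0.0001774∠101.3° A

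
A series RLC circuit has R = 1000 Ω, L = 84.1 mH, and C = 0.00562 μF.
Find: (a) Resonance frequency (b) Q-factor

Step 1 — Resonance condition Im(Z)=0 gives ω₀ = 1/√(LC).
Step 2 — ω₀ = 1/√(0.0841·5.62e-09) = 4.6e+04 rad/s.
Step 3 — f₀ = ω₀/(2π) = 7321 Hz.
Step 4 — Series Q: Q = ω₀L/R = 4.6e+04·0.0841/1000 = 3.868.

(a) f₀ = 7321 Hz  (b) Q = 3.868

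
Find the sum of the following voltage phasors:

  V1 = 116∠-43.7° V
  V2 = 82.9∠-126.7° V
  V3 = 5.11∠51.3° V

Step 1 — Convert each phasor to rectangular form:
  V1 = 116·(cos(-43.7°) + j·sin(-43.7°)) = 83.86 - j80.14 V
  V2 = 82.9·(cos(-126.7°) + j·sin(-126.7°)) = -49.54 - j66.47 V
  V3 = 5.11·(cos(51.3°) + j·sin(51.3°)) = 3.195 + j3.988 V
Step 2 — Sum components: V_total = 37.52 - j142.6 V.
Step 3 — Convert to polar: |V_total| = 147.5 V, ∠V_total = -75.3°.

V_total = 147.5∠-75.3° V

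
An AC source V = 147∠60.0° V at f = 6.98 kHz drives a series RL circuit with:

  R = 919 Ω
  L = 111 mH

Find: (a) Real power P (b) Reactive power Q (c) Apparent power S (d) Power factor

Step 1 — Angular frequency: ω = 2π·f = 2π·6980 = 4.386e+04 rad/s.
Step 2 — Component impedances:
  R: Z = R = 919 Ω
  L: Z = jωL = j·4.386e+04·0.111 = 0 + j4868 Ω
Step 3 — Series combination: Z_total = R + L = 919 + j4868 Ω = 4954∠79.3° Ω.
Step 4 — Source phasor: V = 147∠60.0° V = 73.5 + j127.3 V.
Step 5 — Current: I = V / Z = 0.028 - j0.009812 A = 0.02967∠-19.3° A.
Step 6 — Complex power: S = V·I* = 0.8091 + j4.286 VA.
Step 7 — Real power: P = Re(S) = 0.8091 W.
Step 8 — Reactive power: Q = Im(S) = 4.286 VAR.
Step 9 — Apparent power: |S| = 4.362 VA.
Step 10 — Power factor: PF = P/|S| = 0.1855 (lagging).

(a) P = 0.8091 W  (b) Q = 4.286 VAR  (c) S = 4.362 VA  (d) PF = 0.1855 (lagging)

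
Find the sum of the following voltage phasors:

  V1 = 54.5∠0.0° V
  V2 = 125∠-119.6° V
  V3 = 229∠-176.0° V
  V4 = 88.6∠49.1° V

Step 1 — Convert each phasor to rectangular form:
  V1 = 54.5·(cos(0.0°) + j·sin(0.0°)) = 54.5 V
  V2 = 125·(cos(-119.6°) + j·sin(-119.6°)) = -61.74 - j108.7 V
  V3 = 229·(cos(-176.0°) + j·sin(-176.0°)) = -228.4 - j15.97 V
  V4 = 88.6·(cos(49.1°) + j·sin(49.1°)) = 58.01 + j66.97 V
Step 2 — Sum components: V_total = -177.7 - j57.69 V.
Step 3 — Convert to polar: |V_total| = 186.8 V, ∠V_total = -162.0°.

V_total = 186.8∠-162.0° V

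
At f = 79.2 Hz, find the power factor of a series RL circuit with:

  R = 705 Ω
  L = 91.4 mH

Step 1 — Angular frequency: ω = 2π·f = 2π·79.2 = 497.6 rad/s.
Step 2 — Component impedances:
  R: Z = R = 705 Ω
  L: Z = jωL = j·497.6·0.0914 = 0 + j45.48 Ω
Step 3 — Series combination: Z_total = R + L = 705 + j45.48 Ω = 706.5∠3.7° Ω.
Step 4 — Power factor: PF = cos(φ) = Re(Z)/|Z| = 705/706.5 = 0.9979.
Step 5 — Type: Im(Z) = 45.48 ⇒ lagging (phase φ = 3.7°).

PF = 0.9979 (lagging, φ = 3.7°)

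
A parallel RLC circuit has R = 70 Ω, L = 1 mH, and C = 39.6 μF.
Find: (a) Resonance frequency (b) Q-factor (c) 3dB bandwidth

Step 1 — Resonance: ω₀ = 1/√(LC) = 1/√(0.001·3.96e-05) = 5025 rad/s.
Step 2 — f₀ = ω₀/(2π) = 799.8 Hz.
Step 3 — Parallel Q: Q = R/(ω₀L) = 70/(5025·0.001) = 13.93.
Step 4 — Bandwidth: Δω = ω₀/Q = 360.8 rad/s; BW = Δω/(2π) = 57.42 Hz.

(a) f₀ = 799.8 Hz  (b) Q = 13.93  (c) BW = 57.42 Hz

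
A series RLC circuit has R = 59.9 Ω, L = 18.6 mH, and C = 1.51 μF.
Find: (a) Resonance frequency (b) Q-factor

Step 1 — Resonance condition Im(Z)=0 gives ω₀ = 1/√(LC).
Step 2 — ω₀ = 1/√(0.0186·1.51e-06) = 5967 rad/s.
Step 3 — f₀ = ω₀/(2π) = 949.7 Hz.
Step 4 — Series Q: Q = ω₀L/R = 5967·0.0186/59.9 = 1.853.

(a) f₀ = 949.7 Hz  (b) Q = 1.853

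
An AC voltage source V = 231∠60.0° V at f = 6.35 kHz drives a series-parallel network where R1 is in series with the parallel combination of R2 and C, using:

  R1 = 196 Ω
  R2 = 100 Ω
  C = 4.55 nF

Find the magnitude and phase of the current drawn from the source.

Step 1 — Angular frequency: ω = 2π·f = 2π·6350 = 3.99e+04 rad/s.
Step 2 — Component impedances:
  R1: Z = R = 196 Ω
  R2: Z = R = 100 Ω
  C: Z = 1/(jωC) = -j/(ω·C) = 0 - j5509 Ω
Step 3 — Parallel branch: R2 || C = 1/(1/R2 + 1/C) = 99.97 - j1.815 Ω.
Step 4 — Series with R1: Z_total = R1 + (R2 || C) = 296 - j1.815 Ω = 296∠-0.4° Ω.
Step 5 — Source phasor: V = 231∠60.0° V = 115.5 + j200.1 V.
Step 6 — Ohm's law: I = V / Z_total = (115.5 + j200.1) / (296 - j1.815) = 0.3861 + j0.6783 A.
Step 7 — Convert to polar: |I| = 0.7805 A, ∠I = 60.4°.

I = 0.7805∠60.4° A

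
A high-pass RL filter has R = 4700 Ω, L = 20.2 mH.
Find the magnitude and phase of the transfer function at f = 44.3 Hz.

Step 1 — Angular frequency: ω = 2π·44.3 = 278.3 rad/s.
Step 2 — Transfer function: H(jω) = jωL/(R + jωL).
Step 3 — Numerator jωL = j·5.623; denominator R + jωL = 4700 + j5.623.
Step 4 — H = 1.431e-06 + j0.001196.
Step 5 — Magnitude: |H| = 0.001196 (-58.4 dB); phase: φ = 89.9°.

|H| = 0.001196 (-58.4 dB), φ = 89.9°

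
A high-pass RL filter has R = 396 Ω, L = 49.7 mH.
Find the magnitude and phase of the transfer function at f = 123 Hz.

Step 1 — Angular frequency: ω = 2π·123 = 772.8 rad/s.
Step 2 — Transfer function: H(jω) = jωL/(R + jωL).
Step 3 — Numerator jωL = j·38.41; denominator R + jωL = 396 + j38.41.
Step 4 — H = 0.00932 + j0.09609.
Step 5 — Magnitude: |H| = 0.09654 (-20.3 dB); phase: φ = 84.5°.

|H| = 0.09654 (-20.3 dB), φ = 84.5°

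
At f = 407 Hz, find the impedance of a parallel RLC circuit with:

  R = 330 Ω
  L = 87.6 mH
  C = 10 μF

Step 1 — Angular frequency: ω = 2π·f = 2π·407 = 2557 rad/s.
Step 2 — Component impedances:
  R: Z = R = 330 Ω
  L: Z = jωL = j·2557·0.0876 = 0 + j224 Ω
  C: Z = 1/(jωC) = -j/(ω·C) = 0 - j39.1 Ω
Step 3 — Parallel combination: 1/Z_total = 1/R + 1/L + 1/C; Z_total = 6.664 - j46.42 Ω = 46.89∠-81.8° Ω.

Z = 6.664 - j46.42 Ω = 46.89∠-81.8° Ω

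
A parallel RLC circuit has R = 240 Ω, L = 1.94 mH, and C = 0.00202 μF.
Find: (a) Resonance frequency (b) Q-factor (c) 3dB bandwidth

Step 1 — Resonance: ω₀ = 1/√(LC) = 1/√(0.00194·2.02e-09) = 5.052e+05 rad/s.
Step 2 — f₀ = ω₀/(2π) = 8.04e+04 Hz.
Step 3 — Parallel Q: Q = R/(ω₀L) = 240/(5.052e+05·0.00194) = 0.2449.
Step 4 — Bandwidth: Δω = ω₀/Q = 2.063e+06 rad/s; BW = Δω/(2π) = 3.283e+05 Hz.

(a) f₀ = 8.04e+04 Hz  (b) Q = 0.2449  (c) BW = 3.283e+05 Hz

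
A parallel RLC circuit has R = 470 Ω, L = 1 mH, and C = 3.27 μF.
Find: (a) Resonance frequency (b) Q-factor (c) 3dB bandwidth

Step 1 — Resonance: ω₀ = 1/√(LC) = 1/√(0.001·3.27e-06) = 1.749e+04 rad/s.
Step 2 — f₀ = ω₀/(2π) = 2783 Hz.
Step 3 — Parallel Q: Q = R/(ω₀L) = 470/(1.749e+04·0.001) = 26.88.
Step 4 — Bandwidth: Δω = ω₀/Q = 650.7 rad/s; BW = Δω/(2π) = 103.6 Hz.

(a) f₀ = 2783 Hz  (b) Q = 26.88  (c) BW = 103.6 Hz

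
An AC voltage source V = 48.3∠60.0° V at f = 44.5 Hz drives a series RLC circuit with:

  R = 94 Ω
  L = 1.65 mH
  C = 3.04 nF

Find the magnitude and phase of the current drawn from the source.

Step 1 — Angular frequency: ω = 2π·f = 2π·44.5 = 279.6 rad/s.
Step 2 — Component impedances:
  R: Z = R = 94 Ω
  L: Z = jωL = j·279.6·0.00165 = 0 + j0.4613 Ω
  C: Z = 1/(jωC) = -j/(ω·C) = 0 - j1.176e+06 Ω
Step 3 — Series combination: Z_total = R + L + C = 94 - j1.176e+06 Ω = 1.176e+06∠-90.0° Ω.
Step 4 — Source phasor: V = 48.3∠60.0° V = 24.15 + j41.83 V.
Step 5 — Ohm's law: I = V / Z_total = (24.15 + j41.83) / (94 - j1.176e+06) = -3.555e-05 + j2.053e-05 A.
Step 6 — Convert to polar: |I| = 4.105e-05 A, ∠I = 150.0°.

I = 4.105e-05∠150.0° A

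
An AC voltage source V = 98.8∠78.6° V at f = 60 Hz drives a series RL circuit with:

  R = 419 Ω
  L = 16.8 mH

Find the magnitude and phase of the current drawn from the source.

Step 1 — Angular frequency: ω = 2π·f = 2π·60 = 377 rad/s.
Step 2 — Component impedances:
  R: Z = R = 419 Ω
  L: Z = jωL = j·377·0.0168 = 0 + j6.333 Ω
Step 3 — Series combination: Z_total = R + L = 419 + j6.333 Ω = 419∠0.9° Ω.
Step 4 — Source phasor: V = 98.8∠78.6° V = 19.53 + j96.85 V.
Step 5 — Ohm's law: I = V / Z_total = (19.53 + j96.85) / (419 + j6.333) = 0.05009 + j0.2304 A.
Step 6 — Convert to polar: |I| = 0.2358 A, ∠I = 77.7°.

I = 0.2358∠77.7° A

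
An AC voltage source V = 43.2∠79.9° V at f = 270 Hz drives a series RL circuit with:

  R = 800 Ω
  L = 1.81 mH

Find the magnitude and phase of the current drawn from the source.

Step 1 — Angular frequency: ω = 2π·f = 2π·270 = 1696 rad/s.
Step 2 — Component impedances:
  R: Z = R = 800 Ω
  L: Z = jωL = j·1696·0.00181 = 0 + j3.071 Ω
Step 3 — Series combination: Z_total = R + L = 800 + j3.071 Ω = 800∠0.2° Ω.
Step 4 — Source phasor: V = 43.2∠79.9° V = 7.576 + j42.53 V.
Step 5 — Ohm's law: I = V / Z_total = (7.576 + j42.53) / (800 + j3.071) = 0.009674 + j0.05313 A.
Step 6 — Convert to polar: |I| = 0.054 A, ∠I = 79.7°.

I = 0.054∠79.7° A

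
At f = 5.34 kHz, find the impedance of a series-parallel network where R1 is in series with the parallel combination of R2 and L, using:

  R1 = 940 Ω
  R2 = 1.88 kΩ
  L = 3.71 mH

Step 1 — Angular frequency: ω = 2π·f = 2π·5340 = 3.355e+04 rad/s.
Step 2 — Component impedances:
  R1: Z = R = 940 Ω
  R2: Z = R = 1880 Ω
  L: Z = jωL = j·3.355e+04·0.00371 = 0 + j124.5 Ω
Step 3 — Parallel branch: R2 || L = 1/(1/R2 + 1/L) = 8.206 + j123.9 Ω.
Step 4 — Series with R1: Z_total = R1 + (R2 || L) = 948.2 + j123.9 Ω = 956.3∠7.4° Ω.

Z = 948.2 + j123.9 Ω = 956.3∠7.4° Ω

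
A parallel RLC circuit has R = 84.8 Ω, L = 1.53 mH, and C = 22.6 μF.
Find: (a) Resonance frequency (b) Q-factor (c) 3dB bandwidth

Step 1 — Resonance: ω₀ = 1/√(LC) = 1/√(0.00153·2.26e-05) = 5378 rad/s.
Step 2 — f₀ = ω₀/(2π) = 855.9 Hz.
Step 3 — Parallel Q: Q = R/(ω₀L) = 84.8/(5378·0.00153) = 10.31.
Step 4 — Bandwidth: Δω = ω₀/Q = 521.8 rad/s; BW = Δω/(2π) = 83.05 Hz.

(a) f₀ = 855.9 Hz  (b) Q = 10.31  (c) BW = 83.05 Hz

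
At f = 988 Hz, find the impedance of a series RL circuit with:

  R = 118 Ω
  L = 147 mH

Step 1 — Angular frequency: ω = 2π·f = 2π·988 = 6208 rad/s.
Step 2 — Component impedances:
  R: Z = R = 118 Ω
  L: Z = jωL = j·6208·0.147 = 0 + j912.5 Ω
Step 3 — Series combination: Z_total = R + L = 118 + j912.5 Ω = 920.1∠82.6° Ω.

Z = 118 + j912.5 Ω = 920.1∠82.6° Ω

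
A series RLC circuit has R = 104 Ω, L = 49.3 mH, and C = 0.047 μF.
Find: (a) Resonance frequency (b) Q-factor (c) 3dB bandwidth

Step 1 — Resonance: ω₀ = 1/√(LC) = 1/√(0.0493·4.7e-08) = 2.077e+04 rad/s.
Step 2 — f₀ = ω₀/(2π) = 3306 Hz.
Step 3 — Series Q: Q = ω₀L/R = 2.077e+04·0.0493/104 = 9.848.
Step 4 — Bandwidth: Δω = ω₀/Q = 2110 rad/s; BW = Δω/(2π) = 335.7 Hz.

(a) f₀ = 3306 Hz  (b) Q = 9.848  (c) BW = 335.7 Hz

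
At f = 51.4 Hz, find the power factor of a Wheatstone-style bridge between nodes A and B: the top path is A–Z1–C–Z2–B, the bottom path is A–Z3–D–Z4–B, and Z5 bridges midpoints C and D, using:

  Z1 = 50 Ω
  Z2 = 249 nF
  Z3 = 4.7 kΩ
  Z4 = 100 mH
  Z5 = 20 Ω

Step 1 — Angular frequency: ω = 2π·f = 2π·51.4 = 323 rad/s.
Step 2 — Component impedances:
  Z1: Z = R = 50 Ω
  Z2: Z = 1/(jωC) = -j/(ω·C) = 0 - j1.244e+04 Ω
  Z3: Z = R = 4700 Ω
  Z4: Z = jωL = j·323·0.1 = 0 + j32.3 Ω
  Z5: Z = R = 20 Ω
Step 3 — Bridge requires nodal analysis (the Z5 bridge couples midpoints C and D, so the two paths cannot be reduced to a simple series/parallel combination). Setting node B to ground and injecting 1 A at node A, the 3-node admittance system at A, C, D solves to V_A = Z_AB = 69.08 + j32.35 Ω = 76.27∠25.1° Ω.
Step 4 — Power factor: PF = cos(φ) = Re(Z)/|Z| = 69.075/76.275 = 0.9056.
Step 5 — Type: Im(Z) = 32.35 ⇒ lagging (phase φ = 25.1°).

PF = 0.9056 (lagging, φ = 25.1°)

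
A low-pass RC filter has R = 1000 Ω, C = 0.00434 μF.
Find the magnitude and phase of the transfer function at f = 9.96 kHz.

Step 1 — Angular frequency: ω = 2π·9960 = 6.258e+04 rad/s.
Step 2 — Transfer function: H(jω) = 1/(1 + jωRC).
Step 3 — Denominator: 1 + jωRC = 1 + j·6.258e+04·1000·4.34e-09 = 1 + j0.2716.
Step 4 — H = 0.9313 - j0.2529.
Step 5 — Magnitude: |H| = 0.965 (-0.3 dB); phase: φ = -15.2°.

|H| = 0.965 (-0.3 dB), φ = -15.2°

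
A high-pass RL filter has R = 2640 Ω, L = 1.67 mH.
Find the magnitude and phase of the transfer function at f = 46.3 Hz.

Step 1 — Angular frequency: ω = 2π·46.3 = 290.9 rad/s.
Step 2 — Transfer function: H(jω) = jωL/(R + jωL).
Step 3 — Numerator jωL = j·0.4858; denominator R + jωL = 2640 + j0.4858.
Step 4 — H = 3.386e-08 + j0.000184.
Step 5 — Magnitude: |H| = 0.000184 (-74.7 dB); phase: φ = 90.0°.

|H| = 0.000184 (-74.7 dB), φ = 90.0°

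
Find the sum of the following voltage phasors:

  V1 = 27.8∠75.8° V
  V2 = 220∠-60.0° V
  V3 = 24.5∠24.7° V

Step 1 — Convert each phasor to rectangular form:
  V1 = 27.8·(cos(75.8°) + j·sin(75.8°)) = 6.82 + j26.95 V
  V2 = 220·(cos(-60.0°) + j·sin(-60.0°)) = 110 - j190.5 V
  V3 = 24.5·(cos(24.7°) + j·sin(24.7°)) = 22.26 + j10.24 V
Step 2 — Sum components: V_total = 139.1 - j153.3 V.
Step 3 — Convert to polar: |V_total| = 207 V, ∠V_total = -47.8°.

V_total = 207∠-47.8° V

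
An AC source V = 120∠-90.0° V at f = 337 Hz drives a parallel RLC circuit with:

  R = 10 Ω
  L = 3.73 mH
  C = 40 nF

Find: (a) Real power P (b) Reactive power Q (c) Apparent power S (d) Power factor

Step 1 — Angular frequency: ω = 2π·f = 2π·337 = 2117 rad/s.
Step 2 — Component impedances:
  R: Z = R = 10 Ω
  L: Z = jωL = j·2117·0.00373 = 0 + j7.898 Ω
  C: Z = 1/(jωC) = -j/(ω·C) = 0 - j1.181e+04 Ω
Step 3 — Parallel combination: 1/Z_total = 1/R + 1/L + 1/C; Z_total = 3.845 + j4.865 Ω = 6.201∠51.7° Ω.
Step 4 — Source phasor: V = 120∠-90.0° V = 0 - j120 V.
Step 5 — Current: I = V / Z = -15.18 - j12 A = 19.35∠-141.7° A.
Step 6 — Complex power: S = V·I* = 1440 + j1822 VA.
Step 7 — Real power: P = Re(S) = 1440 W.
Step 8 — Reactive power: Q = Im(S) = 1822 VAR.
Step 9 — Apparent power: |S| = 2322 VA.
Step 10 — Power factor: PF = P/|S| = 0.6201 (lagging).

(a) P = 1440 W  (b) Q = 1822 VAR  (c) S = 2322 VA  (d) PF = 0.6201 (lagging)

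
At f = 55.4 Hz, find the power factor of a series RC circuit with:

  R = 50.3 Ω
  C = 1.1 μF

Step 1 — Angular frequency: ω = 2π·f = 2π·55.4 = 348.1 rad/s.
Step 2 — Component impedances:
  R: Z = R = 50.3 Ω
  C: Z = 1/(jωC) = -j/(ω·C) = 0 - j2612 Ω
Step 3 — Series combination: Z_total = R + C = 50.3 - j2612 Ω = 2612∠-88.9° Ω.
Step 4 — Power factor: PF = cos(φ) = Re(Z)/|Z| = 50.3/2612 = 0.01926.
Step 5 — Type: Im(Z) = -2612 ⇒ leading (phase φ = -88.9°).

PF = 0.01926 (leading, φ = -88.9°)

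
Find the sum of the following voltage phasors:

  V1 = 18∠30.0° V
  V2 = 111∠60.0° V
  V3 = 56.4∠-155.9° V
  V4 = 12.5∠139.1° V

Step 1 — Convert each phasor to rectangular form:
  V1 = 18·(cos(30.0°) + j·sin(30.0°)) = 15.59 + j9 V
  V2 = 111·(cos(60.0°) + j·sin(60.0°)) = 55.5 + j96.13 V
  V3 = 56.4·(cos(-155.9°) + j·sin(-155.9°)) = -51.48 - j23.03 V
  V4 = 12.5·(cos(139.1°) + j·sin(139.1°)) = -9.448 + j8.184 V
Step 2 — Sum components: V_total = 10.16 + j90.28 V.
Step 3 — Convert to polar: |V_total| = 90.85 V, ∠V_total = 83.6°.

V_total = 90.85∠83.6° V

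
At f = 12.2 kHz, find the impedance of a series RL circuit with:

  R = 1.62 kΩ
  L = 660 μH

Step 1 — Angular frequency: ω = 2π·f = 2π·1.22e+04 = 7.665e+04 rad/s.
Step 2 — Component impedances:
  R: Z = R = 1620 Ω
  L: Z = jωL = j·7.665e+04·0.00066 = 0 + j50.59 Ω
Step 3 — Series combination: Z_total = R + L = 1620 + j50.59 Ω = 1621∠1.8° Ω.

Z = 1620 + j50.59 Ω = 1621∠1.8° Ω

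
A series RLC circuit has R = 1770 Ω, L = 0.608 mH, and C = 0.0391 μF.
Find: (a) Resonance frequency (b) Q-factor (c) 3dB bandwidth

Step 1 — Resonance: ω₀ = 1/√(LC) = 1/√(0.000608·3.91e-08) = 2.051e+05 rad/s.
Step 2 — f₀ = ω₀/(2π) = 3.264e+04 Hz.
Step 3 — Series Q: Q = ω₀L/R = 2.051e+05·0.000608/1770 = 0.07045.
Step 4 — Bandwidth: Δω = ω₀/Q = 2.911e+06 rad/s; BW = Δω/(2π) = 4.633e+05 Hz.

(a) f₀ = 3.264e+04 Hz  (b) Q = 0.07045  (c) BW = 4.633e+05 Hz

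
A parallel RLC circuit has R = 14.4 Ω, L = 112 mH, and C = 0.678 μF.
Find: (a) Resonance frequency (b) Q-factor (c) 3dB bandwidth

Step 1 — Resonance: ω₀ = 1/√(LC) = 1/√(0.112·6.78e-07) = 3629 rad/s.
Step 2 — f₀ = ω₀/(2π) = 577.6 Hz.
Step 3 — Parallel Q: Q = R/(ω₀L) = 14.4/(3629·0.112) = 0.03543.
Step 4 — Bandwidth: Δω = ω₀/Q = 1.024e+05 rad/s; BW = Δω/(2π) = 1.63e+04 Hz.

(a) f₀ = 577.6 Hz  (b) Q = 0.03543  (c) BW = 1.63e+04 Hz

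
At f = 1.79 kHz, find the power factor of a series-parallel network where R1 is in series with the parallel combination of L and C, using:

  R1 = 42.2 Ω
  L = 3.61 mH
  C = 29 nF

Step 1 — Angular frequency: ω = 2π·f = 2π·1790 = 1.125e+04 rad/s.
Step 2 — Component impedances:
  R1: Z = R = 42.2 Ω
  L: Z = jωL = j·1.125e+04·0.00361 = 0 + j40.6 Ω
  C: Z = 1/(jωC) = -j/(ω·C) = 0 - j3066 Ω
Step 3 — Parallel branch: L || C = 1/(1/L + 1/C) = 0 + j41.15 Ω.
Step 4 — Series with R1: Z_total = R1 + (L || C) = 42.2 + j41.15 Ω = 58.94∠44.3° Ω.
Step 5 — Power factor: PF = cos(φ) = Re(Z)/|Z| = 42.2/58.94 = 0.716.
Step 6 — Type: Im(Z) = 41.15 ⇒ lagging (phase φ = 44.3°).

PF = 0.716 (lagging, φ = 44.3°)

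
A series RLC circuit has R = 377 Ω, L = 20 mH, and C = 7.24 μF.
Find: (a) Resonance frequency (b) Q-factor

Step 1 — Resonance condition Im(Z)=0 gives ω₀ = 1/√(LC).
Step 2 — ω₀ = 1/√(0.02·7.24e-06) = 2628 rad/s.
Step 3 — f₀ = ω₀/(2π) = 418.2 Hz.
Step 4 — Series Q: Q = ω₀L/R = 2628·0.02/377 = 0.1394.

(a) f₀ = 418.2 Hz  (b) Q = 0.1394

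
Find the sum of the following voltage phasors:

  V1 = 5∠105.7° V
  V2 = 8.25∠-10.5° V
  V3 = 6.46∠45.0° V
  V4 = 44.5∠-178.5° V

Step 1 — Convert each phasor to rectangular form:
  V1 = 5·(cos(105.7°) + j·sin(105.7°)) = -1.353 + j4.813 V
  V2 = 8.25·(cos(-10.5°) + j·sin(-10.5°)) = 8.112 - j1.503 V
  V3 = 6.46·(cos(45.0°) + j·sin(45.0°)) = 4.568 + j4.568 V
  V4 = 44.5·(cos(-178.5°) + j·sin(-178.5°)) = -44.48 - j1.165 V
Step 2 — Sum components: V_total = -33.16 + j6.713 V.
Step 3 — Convert to polar: |V_total| = 33.83 V, ∠V_total = 168.6°.

V_total = 33.83∠168.6° V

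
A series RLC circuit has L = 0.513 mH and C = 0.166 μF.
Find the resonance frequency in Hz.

Step 1 — Resonance condition Im(Z)=0 gives ω₀ = 1/√(LC).
Step 2 — ω₀ = 1/√(0.000513·1.66e-07) = 1.084e+05 rad/s.
Step 3 — f₀ = ω₀/(2π) = 1.725e+04 Hz.

f₀ = 1.725e+04 Hz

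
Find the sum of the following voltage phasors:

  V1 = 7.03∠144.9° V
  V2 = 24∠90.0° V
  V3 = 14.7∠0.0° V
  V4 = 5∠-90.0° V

Step 1 — Convert each phasor to rectangular form:
  V1 = 7.03·(cos(144.9°) + j·sin(144.9°)) = -5.752 + j4.042 V
  V2 = 24·(cos(90.0°) + j·sin(90.0°)) = 0 + j24 V
  V3 = 14.7·(cos(0.0°) + j·sin(0.0°)) = 14.7 V
  V4 = 5·(cos(-90.0°) + j·sin(-90.0°)) = 0 - j5 V
Step 2 — Sum components: V_total = 8.948 + j23.04 V.
Step 3 — Convert to polar: |V_total| = 24.72 V, ∠V_total = 68.8°.

V_total = 24.72∠68.8° V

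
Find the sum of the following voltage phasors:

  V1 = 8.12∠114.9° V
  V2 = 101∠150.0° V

Step 1 — Convert each phasor to rectangular form:
  V1 = 8.12·(cos(114.9°) + j·sin(114.9°)) = -3.419 + j7.365 V
  V2 = 101·(cos(150.0°) + j·sin(150.0°)) = -87.47 + j50.5 V
Step 2 — Sum components: V_total = -90.89 + j57.87 V.
Step 3 — Convert to polar: |V_total| = 107.7 V, ∠V_total = 147.5°.

V_total = 107.7∠147.5° V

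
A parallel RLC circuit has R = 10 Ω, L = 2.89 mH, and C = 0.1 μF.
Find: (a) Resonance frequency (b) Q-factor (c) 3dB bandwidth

Step 1 — Resonance: ω₀ = 1/√(LC) = 1/√(0.00289·1e-07) = 5.882e+04 rad/s.
Step 2 — f₀ = ω₀/(2π) = 9362 Hz.
Step 3 — Parallel Q: Q = R/(ω₀L) = 10/(5.882e+04·0.00289) = 0.05882.
Step 4 — Bandwidth: Δω = ω₀/Q = 1e+06 rad/s; BW = Δω/(2π) = 1.592e+05 Hz.

(a) f₀ = 9362 Hz  (b) Q = 0.05882  (c) BW = 1.592e+05 Hz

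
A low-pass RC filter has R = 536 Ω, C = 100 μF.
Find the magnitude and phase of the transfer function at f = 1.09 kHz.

Step 1 — Angular frequency: ω = 2π·1090 = 6849 rad/s.
Step 2 — Transfer function: H(jω) = 1/(1 + jωRC).
Step 3 — Denominator: 1 + jωRC = 1 + j·6849·536·0.0001 = 1 + j367.1.
Step 4 — H = 7.421e-06 - j0.002724.
Step 5 — Magnitude: |H| = 0.002724 (-51.3 dB); phase: φ = -89.8°.

|H| = 0.002724 (-51.3 dB), φ = -89.8°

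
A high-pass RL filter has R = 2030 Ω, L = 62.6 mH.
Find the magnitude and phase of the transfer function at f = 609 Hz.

Step 1 — Angular frequency: ω = 2π·609 = 3826 rad/s.
Step 2 — Transfer function: H(jω) = jωL/(R + jωL).
Step 3 — Numerator jωL = j·239.5; denominator R + jωL = 2030 + j239.5.
Step 4 — H = 0.01373 + j0.1164.
Step 5 — Magnitude: |H| = 0.1172 (-18.6 dB); phase: φ = 83.3°.

|H| = 0.1172 (-18.6 dB), φ = 83.3°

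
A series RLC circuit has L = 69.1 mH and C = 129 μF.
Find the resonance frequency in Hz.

Step 1 — Resonance condition Im(Z)=0 gives ω₀ = 1/√(LC).
Step 2 — ω₀ = 1/√(0.0691·0.000129) = 334.9 rad/s.
Step 3 — f₀ = ω₀/(2π) = 53.31 Hz.

f₀ = 53.31 Hz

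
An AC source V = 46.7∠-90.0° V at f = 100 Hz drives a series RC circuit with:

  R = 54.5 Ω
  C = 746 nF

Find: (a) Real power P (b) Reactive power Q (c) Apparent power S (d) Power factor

Step 1 — Angular frequency: ω = 2π·f = 2π·100 = 628.3 rad/s.
Step 2 — Component impedances:
  R: Z = R = 54.5 Ω
  C: Z = 1/(jωC) = -j/(ω·C) = 0 - j2133 Ω
Step 3 — Series combination: Z_total = R + C = 54.5 - j2133 Ω = 2134∠-88.5° Ω.
Step 4 — Source phasor: V = 46.7∠-90.0° V = 0 - j46.7 V.
Step 5 — Current: I = V / Z = 0.02188 - j0.0005588 A = 0.02188∠-1.5° A.
Step 6 — Complex power: S = V·I* = 0.0261 - j1.022 VA.
Step 7 — Real power: P = Re(S) = 0.0261 W.
Step 8 — Reactive power: Q = Im(S) = -1.022 VAR.
Step 9 — Apparent power: |S| = 1.022 VA.
Step 10 — Power factor: PF = P/|S| = 0.02554 (leading).

(a) P = 0.0261 W  (b) Q = -1.022 VAR  (c) S = 1.022 VA  (d) PF = 0.02554 (leading)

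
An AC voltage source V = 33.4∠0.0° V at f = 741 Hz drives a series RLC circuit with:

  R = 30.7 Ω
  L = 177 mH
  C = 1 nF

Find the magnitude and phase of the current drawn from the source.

Step 1 — Angular frequency: ω = 2π·f = 2π·741 = 4656 rad/s.
Step 2 — Component impedances:
  R: Z = R = 30.7 Ω
  L: Z = jωL = j·4656·0.177 = 0 + j824.1 Ω
  C: Z = 1/(jωC) = -j/(ω·C) = 0 - j2.148e+05 Ω
Step 3 — Series combination: Z_total = R + L + C = 30.7 - j2.14e+05 Ω = 2.14e+05∠-90.0° Ω.
Step 4 — Source phasor: V = 33.4∠0.0° V = 33.4 V.
Step 5 — Ohm's law: I = V / Z_total = (33.4) / (30.7 - j2.14e+05) = 2.24e-08 + j0.0001561 A.
Step 6 — Convert to polar: |I| = 0.0001561 A, ∠I = 90.0°.

I = 0.0001561∠90.0° A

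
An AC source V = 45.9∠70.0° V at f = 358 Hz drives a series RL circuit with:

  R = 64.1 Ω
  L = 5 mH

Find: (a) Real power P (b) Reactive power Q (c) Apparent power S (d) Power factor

Step 1 — Angular frequency: ω = 2π·f = 2π·358 = 2249 rad/s.
Step 2 — Component impedances:
  R: Z = R = 64.1 Ω
  L: Z = jωL = j·2249·0.005 = 0 + j11.25 Ω
Step 3 — Series combination: Z_total = R + L = 64.1 + j11.25 Ω = 65.08∠10.0° Ω.
Step 4 — Source phasor: V = 45.9∠70.0° V = 15.7 + j43.13 V.
Step 5 — Current: I = V / Z = 0.3521 + j0.6111 A = 0.7053∠60.0° A.
Step 6 — Complex power: S = V·I* = 31.89 + j5.595 VA.
Step 7 — Real power: P = Re(S) = 31.89 W.
Step 8 — Reactive power: Q = Im(S) = 5.595 VAR.
Step 9 — Apparent power: |S| = 32.37 VA.
Step 10 — Power factor: PF = P/|S| = 0.985 (lagging).

(a) P = 31.89 W  (b) Q = 5.595 VAR  (c) S = 32.37 VA  (d) PF = 0.985 (lagging)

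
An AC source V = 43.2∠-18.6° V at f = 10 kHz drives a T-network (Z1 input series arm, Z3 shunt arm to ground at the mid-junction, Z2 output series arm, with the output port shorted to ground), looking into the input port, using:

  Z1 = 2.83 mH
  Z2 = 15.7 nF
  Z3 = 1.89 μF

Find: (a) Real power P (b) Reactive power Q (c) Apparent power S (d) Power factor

Step 1 — Angular frequency: ω = 2π·f = 2π·1e+04 = 6.283e+04 rad/s.
Step 2 — Component impedances:
  Z1: Z = jωL = j·6.283e+04·0.00283 = 0 + j177.8 Ω
  Z2: Z = 1/(jωC) = -j/(ω·C) = 0 - j1014 Ω
  Z3: Z = 1/(jωC) = -j/(ω·C) = 0 - j8.421 Ω
Step 3 — With the output port shorted to ground, the output series arm Z2 runs from the junction to ground; the shunt arm Z3 also runs from the junction to ground. They appear in parallel: Z3 || Z2 = 0 - j8.352 Ω.
Step 4 — Series with input arm Z1: Z_in = Z1 + (Z3 || Z2) = 0 + j169.5 Ω = 169.5∠90.0° Ω.
Step 5 — Source phasor: V = 43.2∠-18.6° V = 40.94 - j13.78 V.
Step 6 — Current: I = V / Z = -0.08131 - j0.2416 A = 0.2549∠-108.6° A.
Step 7 — Complex power: S = V·I* = 0 + j11.01 VA.
Step 8 — Real power: P = Re(S) = 0 W.
Step 9 — Reactive power: Q = Im(S) = 11.01 VAR.
Step 10 — Apparent power: |S| = 11.01 VA.
Step 11 — Power factor: PF = P/|S| = 0 (lagging).

(a) P = 0 W  (b) Q = 11.01 VAR  (c) S = 11.01 VA  (d) PF = 0 (lagging)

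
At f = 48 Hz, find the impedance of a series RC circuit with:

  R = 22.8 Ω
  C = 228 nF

Step 1 — Angular frequency: ω = 2π·f = 2π·48 = 301.6 rad/s.
Step 2 — Component impedances:
  R: Z = R = 22.8 Ω
  C: Z = 1/(jωC) = -j/(ω·C) = 0 - j1.454e+04 Ω
Step 3 — Series combination: Z_total = R + C = 22.8 - j1.454e+04 Ω = 1.454e+04∠-89.9° Ω.

Z = 22.8 - j1.454e+04 Ω = 1.454e+04∠-89.9° Ω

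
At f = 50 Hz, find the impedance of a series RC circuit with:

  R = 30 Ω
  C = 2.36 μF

Step 1 — Angular frequency: ω = 2π·f = 2π·50 = 314.2 rad/s.
Step 2 — Component impedances:
  R: Z = R = 30 Ω
  C: Z = 1/(jωC) = -j/(ω·C) = 0 - j1349 Ω
Step 3 — Series combination: Z_total = R + C = 30 - j1349 Ω = 1349∠-88.7° Ω.

Z = 30 - j1349 Ω = 1349∠-88.7° Ω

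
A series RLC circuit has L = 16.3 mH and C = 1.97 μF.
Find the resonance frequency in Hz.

Step 1 — Resonance condition Im(Z)=0 gives ω₀ = 1/√(LC).
Step 2 — ω₀ = 1/√(0.0163·1.97e-06) = 5580 rad/s.
Step 3 — f₀ = ω₀/(2π) = 888.2 Hz.

f₀ = 888.2 Hz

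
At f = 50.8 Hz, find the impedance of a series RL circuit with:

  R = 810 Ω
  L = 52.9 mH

Step 1 — Angular frequency: ω = 2π·f = 2π·50.8 = 319.2 rad/s.
Step 2 — Component impedances:
  R: Z = R = 810 Ω
  L: Z = jωL = j·319.2·0.0529 = 0 + j16.88 Ω
Step 3 — Series combination: Z_total = R + L = 810 + j16.88 Ω = 810.2∠1.2° Ω.

Z = 810 + j16.88 Ω = 810.2∠1.2° Ω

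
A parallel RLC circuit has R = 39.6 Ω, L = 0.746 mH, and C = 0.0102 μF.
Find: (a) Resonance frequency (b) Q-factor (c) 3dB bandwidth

Step 1 — Resonance: ω₀ = 1/√(LC) = 1/√(0.000746·1.02e-08) = 3.625e+05 rad/s.
Step 2 — f₀ = ω₀/(2π) = 5.77e+04 Hz.
Step 3 — Parallel Q: Q = R/(ω₀L) = 39.6/(3.625e+05·0.000746) = 0.1464.
Step 4 — Bandwidth: Δω = ω₀/Q = 2.476e+06 rad/s; BW = Δω/(2π) = 3.94e+05 Hz.

(a) f₀ = 5.77e+04 Hz  (b) Q = 0.1464  (c) BW = 3.94e+05 Hz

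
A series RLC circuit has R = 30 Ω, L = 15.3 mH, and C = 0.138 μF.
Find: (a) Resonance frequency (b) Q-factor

Step 1 — Resonance condition Im(Z)=0 gives ω₀ = 1/√(LC).
Step 2 — ω₀ = 1/√(0.0153·1.38e-07) = 2.176e+04 rad/s.
Step 3 — f₀ = ω₀/(2π) = 3464 Hz.
Step 4 — Series Q: Q = ω₀L/R = 2.176e+04·0.0153/30 = 11.1.

(a) f₀ = 3464 Hz  (b) Q = 11.1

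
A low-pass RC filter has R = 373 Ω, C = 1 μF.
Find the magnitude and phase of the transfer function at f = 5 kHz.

Step 1 — Angular frequency: ω = 2π·5000 = 3.142e+04 rad/s.
Step 2 — Transfer function: H(jω) = 1/(1 + jωRC).
Step 3 — Denominator: 1 + jωRC = 1 + j·3.142e+04·373·1e-06 = 1 + j11.72.
Step 4 — H = 0.00723 - j0.08472.
Step 5 — Magnitude: |H| = 0.08503 (-21.4 dB); phase: φ = -85.1°.

|H| = 0.08503 (-21.4 dB), φ = -85.1°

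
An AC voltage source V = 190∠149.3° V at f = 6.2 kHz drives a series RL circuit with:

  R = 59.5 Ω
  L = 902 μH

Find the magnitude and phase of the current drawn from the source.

Step 1 — Angular frequency: ω = 2π·f = 2π·6200 = 3.896e+04 rad/s.
Step 2 — Component impedances:
  R: Z = R = 59.5 Ω
  L: Z = jωL = j·3.896e+04·0.000902 = 0 + j35.14 Ω
Step 3 — Series combination: Z_total = R + L = 59.5 + j35.14 Ω = 69.1∠30.6° Ω.
Step 4 — Source phasor: V = 190∠149.3° V = -163.4 + j97 V.
Step 5 — Ohm's law: I = V / Z_total = (-163.4 + j97) / (59.5 + j35.14) = -1.322 + j2.411 A.
Step 6 — Convert to polar: |I| = 2.75 A, ∠I = 118.7°.

I = 2.75∠118.7° A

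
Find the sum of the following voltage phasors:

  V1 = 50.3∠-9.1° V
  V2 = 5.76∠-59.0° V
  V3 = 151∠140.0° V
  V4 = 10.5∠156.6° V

Step 1 — Convert each phasor to rectangular form:
  V1 = 50.3·(cos(-9.1°) + j·sin(-9.1°)) = 49.67 - j7.955 V
  V2 = 5.76·(cos(-59.0°) + j·sin(-59.0°)) = 2.967 - j4.937 V
  V3 = 151·(cos(140.0°) + j·sin(140.0°)) = -115.7 + j97.06 V
  V4 = 10.5·(cos(156.6°) + j·sin(156.6°)) = -9.636 + j4.17 V
Step 2 — Sum components: V_total = -72.68 + j88.34 V.
Step 3 — Convert to polar: |V_total| = 114.4 V, ∠V_total = 129.4°.

V_total = 114.4∠129.4° V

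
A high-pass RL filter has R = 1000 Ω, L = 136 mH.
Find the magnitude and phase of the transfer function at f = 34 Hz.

Step 1 — Angular frequency: ω = 2π·34 = 213.6 rad/s.
Step 2 — Transfer function: H(jω) = jωL/(R + jωL).
Step 3 — Numerator jωL = j·29.05; denominator R + jωL = 1000 + j29.05.
Step 4 — H = 0.0008434 + j0.02903.
Step 5 — Magnitude: |H| = 0.02904 (-30.7 dB); phase: φ = 88.3°.

|H| = 0.02904 (-30.7 dB), φ = 88.3°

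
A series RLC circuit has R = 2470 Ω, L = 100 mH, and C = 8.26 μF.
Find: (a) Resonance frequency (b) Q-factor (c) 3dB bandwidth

Step 1 — Resonance: ω₀ = 1/√(LC) = 1/√(0.1·8.26e-06) = 1100 rad/s.
Step 2 — f₀ = ω₀/(2π) = 175.1 Hz.
Step 3 — Series Q: Q = ω₀L/R = 1100·0.1/2470 = 0.04455.
Step 4 — Bandwidth: Δω = ω₀/Q = 2.47e+04 rad/s; BW = Δω/(2π) = 3931 Hz.

(a) f₀ = 175.1 Hz  (b) Q = 0.04455  (c) BW = 3931 Hz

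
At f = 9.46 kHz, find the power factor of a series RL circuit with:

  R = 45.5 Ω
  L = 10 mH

Step 1 — Angular frequency: ω = 2π·f = 2π·9460 = 5.944e+04 rad/s.
Step 2 — Component impedances:
  R: Z = R = 45.5 Ω
  L: Z = jωL = j·5.944e+04·0.01 = 0 + j594.4 Ω
Step 3 — Series combination: Z_total = R + L = 45.5 + j594.4 Ω = 596.1∠85.6° Ω.
Step 4 — Power factor: PF = cos(φ) = Re(Z)/|Z| = 45.5/596.1 = 0.07633.
Step 5 — Type: Im(Z) = 594.4 ⇒ lagging (phase φ = 85.6°).

PF = 0.07633 (lagging, φ = 85.6°)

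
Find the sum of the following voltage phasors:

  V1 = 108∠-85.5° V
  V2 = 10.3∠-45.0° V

Step 1 — Convert each phasor to rectangular form:
  V1 = 108·(cos(-85.5°) + j·sin(-85.5°)) = 8.474 - j107.7 V
  V2 = 10.3·(cos(-45.0°) + j·sin(-45.0°)) = 7.283 - j7.283 V
Step 2 — Sum components: V_total = 15.76 - j115 V.
Step 3 — Convert to polar: |V_total| = 116 V, ∠V_total = -82.2°.

V_total = 116∠-82.2° V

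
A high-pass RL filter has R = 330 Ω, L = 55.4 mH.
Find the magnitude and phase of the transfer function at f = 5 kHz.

Step 1 — Angular frequency: ω = 2π·5000 = 3.142e+04 rad/s.
Step 2 — Transfer function: H(jω) = jωL/(R + jωL).
Step 3 — Numerator jωL = j·1740; denominator R + jωL = 330 + j1740.
Step 4 — H = 0.9653 + j0.183.
Step 5 — Magnitude: |H| = 0.9825 (-0.2 dB); phase: φ = 10.7°.

|H| = 0.9825 (-0.2 dB), φ = 10.7°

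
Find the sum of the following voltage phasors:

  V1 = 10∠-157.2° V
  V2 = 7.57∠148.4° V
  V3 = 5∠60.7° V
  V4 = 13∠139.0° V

Step 1 — Convert each phasor to rectangular form:
  V1 = 10·(cos(-157.2°) + j·sin(-157.2°)) = -9.219 - j3.875 V
  V2 = 7.57·(cos(148.4°) + j·sin(148.4°)) = -6.448 + j3.967 V
  V3 = 5·(cos(60.7°) + j·sin(60.7°)) = 2.447 + j4.36 V
  V4 = 13·(cos(139.0°) + j·sin(139.0°)) = -9.811 + j8.529 V
Step 2 — Sum components: V_total = -23.03 + j12.98 V.
Step 3 — Convert to polar: |V_total| = 26.44 V, ∠V_total = 150.6°.

V_total = 26.44∠150.6° V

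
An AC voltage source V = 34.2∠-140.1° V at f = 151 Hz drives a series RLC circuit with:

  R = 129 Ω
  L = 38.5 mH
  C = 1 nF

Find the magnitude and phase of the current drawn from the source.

Step 1 — Angular frequency: ω = 2π·f = 2π·151 = 948.8 rad/s.
Step 2 — Component impedances:
  R: Z = R = 129 Ω
  L: Z = jωL = j·948.8·0.0385 = 0 + j36.53 Ω
  C: Z = 1/(jωC) = -j/(ω·C) = 0 - j1.054e+06 Ω
Step 3 — Series combination: Z_total = R + L + C = 129 - j1.054e+06 Ω = 1.054e+06∠-90.0° Ω.
Step 4 — Source phasor: V = 34.2∠-140.1° V = -26.24 - j21.94 V.
Step 5 — Ohm's law: I = V / Z_total = (-26.24 - j21.94) / (129 - j1.054e+06) = 2.081e-05 - j2.49e-05 A.
Step 6 — Convert to polar: |I| = 3.245e-05 A, ∠I = -50.1°.

I = 3.245e-05∠-50.1° A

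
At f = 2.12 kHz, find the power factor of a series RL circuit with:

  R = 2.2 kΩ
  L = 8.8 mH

Step 1 — Angular frequency: ω = 2π·f = 2π·2120 = 1.332e+04 rad/s.
Step 2 — Component impedances:
  R: Z = R = 2200 Ω
  L: Z = jωL = j·1.332e+04·0.0088 = 0 + j117.2 Ω
Step 3 — Series combination: Z_total = R + L = 2200 + j117.2 Ω = 2203∠3.0° Ω.
Step 4 — Power factor: PF = cos(φ) = Re(Z)/|Z| = 2200/2203 = 0.9986.
Step 5 — Type: Im(Z) = 117.2 ⇒ lagging (phase φ = 3.0°).

PF = 0.9986 (lagging, φ = 3.0°)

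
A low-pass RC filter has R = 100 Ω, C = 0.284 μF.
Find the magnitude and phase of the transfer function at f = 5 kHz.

Step 1 — Angular frequency: ω = 2π·5000 = 3.142e+04 rad/s.
Step 2 — Transfer function: H(jω) = 1/(1 + jωRC).
Step 3 — Denominator: 1 + jωRC = 1 + j·3.142e+04·100·2.84e-07 = 1 + j0.8922.
Step 4 — H = 0.5568 - j0.4968.
Step 5 — Magnitude: |H| = 0.7462 (-2.5 dB); phase: φ = -41.7°.

|H| = 0.7462 (-2.5 dB), φ = -41.7°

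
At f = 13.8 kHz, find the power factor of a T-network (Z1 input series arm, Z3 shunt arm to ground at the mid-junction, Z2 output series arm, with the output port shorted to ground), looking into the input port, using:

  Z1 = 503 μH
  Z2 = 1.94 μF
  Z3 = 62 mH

Step 1 — Angular frequency: ω = 2π·f = 2π·1.38e+04 = 8.671e+04 rad/s.
Step 2 — Component impedances:
  Z1: Z = jωL = j·8.671e+04·0.000503 = 0 + j43.61 Ω
  Z2: Z = 1/(jωC) = -j/(ω·C) = 0 - j5.945 Ω
  Z3: Z = jωL = j·8.671e+04·0.062 = 0 + j5376 Ω
Step 3 — With the output port shorted to ground, the output series arm Z2 runs from the junction to ground; the shunt arm Z3 also runs from the junction to ground. They appear in parallel: Z3 || Z2 = 0 - j5.951 Ω.
Step 4 — Series with input arm Z1: Z_in = Z1 + (Z3 || Z2) = 0 + j37.66 Ω = 37.66∠90.0° Ω.
Step 5 — Power factor: PF = cos(φ) = Re(Z)/|Z| = 0/37.66 = 0.
Step 6 — Type: Im(Z) = 37.66 ⇒ lagging (phase φ = 90.0°).

PF = 0 (lagging, φ = 90.0°)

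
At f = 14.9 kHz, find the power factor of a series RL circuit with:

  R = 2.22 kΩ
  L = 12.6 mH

Step 1 — Angular frequency: ω = 2π·f = 2π·1.49e+04 = 9.362e+04 rad/s.
Step 2 — Component impedances:
  R: Z = R = 2220 Ω
  L: Z = jωL = j·9.362e+04·0.0126 = 0 + j1180 Ω
Step 3 — Series combination: Z_total = R + L = 2220 + j1180 Ω = 2514∠28.0° Ω.
Step 4 — Power factor: PF = cos(φ) = Re(Z)/|Z| = 2220/2514 = 0.8831.
Step 5 — Type: Im(Z) = 1180 ⇒ lagging (phase φ = 28.0°).

PF = 0.8831 (lagging, φ = 28.0°)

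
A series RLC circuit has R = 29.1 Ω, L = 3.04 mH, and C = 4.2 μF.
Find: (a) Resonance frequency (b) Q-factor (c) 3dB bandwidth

Step 1 — Resonance: ω₀ = 1/√(LC) = 1/√(0.00304·4.2e-06) = 8850 rad/s.
Step 2 — f₀ = ω₀/(2π) = 1409 Hz.
Step 3 — Series Q: Q = ω₀L/R = 8850·0.00304/29.1 = 0.9245.
Step 4 — Bandwidth: Δω = ω₀/Q = 9572 rad/s; BW = Δω/(2π) = 1523 Hz.

(a) f₀ = 1409 Hz  (b) Q = 0.9245  (c) BW = 1523 Hz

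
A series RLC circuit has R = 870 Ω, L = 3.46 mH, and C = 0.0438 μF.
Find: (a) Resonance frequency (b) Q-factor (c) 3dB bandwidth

Step 1 — Resonance condition Im(Z)=0 gives ω₀ = 1/√(LC).
Step 2 — ω₀ = 1/√(0.00346·4.38e-08) = 8.123e+04 rad/s.
Step 3 — f₀ = ω₀/(2π) = 1.293e+04 Hz.
Step 4 — Series Q: Q = ω₀L/R = 8.123e+04·0.00346/870 = 0.3231.
Step 5 — 3dB bandwidth: Δω = ω₀/Q = 2.514e+05 rad/s; BW = Δω/(2π) = 4.002e+04 Hz.

(a) f₀ = 1.293e+04 Hz  (b) Q = 0.3231  (c) BW = 4.002e+04 Hz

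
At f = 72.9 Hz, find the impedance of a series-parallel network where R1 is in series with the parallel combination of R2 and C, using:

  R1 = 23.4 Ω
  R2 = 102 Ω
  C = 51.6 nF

Step 1 — Angular frequency: ω = 2π·f = 2π·72.9 = 458 rad/s.
Step 2 — Component impedances:
  R1: Z = R = 23.4 Ω
  R2: Z = R = 102 Ω
  C: Z = 1/(jωC) = -j/(ω·C) = 0 - j4.231e+04 Ω
Step 3 — Parallel branch: R2 || C = 1/(1/R2 + 1/C) = 102 - j0.2459 Ω.
Step 4 — Series with R1: Z_total = R1 + (R2 || C) = 125.4 - j0.2459 Ω = 125.4∠-0.1° Ω.

Z = 125.4 - j0.2459 Ω = 125.4∠-0.1° Ω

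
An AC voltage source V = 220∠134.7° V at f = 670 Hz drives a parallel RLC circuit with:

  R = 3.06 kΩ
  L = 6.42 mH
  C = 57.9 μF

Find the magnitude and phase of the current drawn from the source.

Step 1 — Angular frequency: ω = 2π·f = 2π·670 = 4210 rad/s.
Step 2 — Component impedances:
  R: Z = R = 3060 Ω
  L: Z = jωL = j·4210·0.00642 = 0 + j27.03 Ω
  C: Z = 1/(jωC) = -j/(ω·C) = 0 - j4.103 Ω
Step 3 — Parallel combination: 1/Z_total = 1/R + 1/L + 1/C; Z_total = 0.007646 - j4.837 Ω = 4.837∠-89.9° Ω.
Step 4 — Source phasor: V = 220∠134.7° V = -154.7 + j156.4 V.
Step 5 — Ohm's law: I = V / Z_total = (-154.7 + j156.4) / (0.007646 - j4.837) = -32.38 - j31.94 A.
Step 6 — Convert to polar: |I| = 45.48 A, ∠I = -135.4°.

I = 45.48∠-135.4° A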